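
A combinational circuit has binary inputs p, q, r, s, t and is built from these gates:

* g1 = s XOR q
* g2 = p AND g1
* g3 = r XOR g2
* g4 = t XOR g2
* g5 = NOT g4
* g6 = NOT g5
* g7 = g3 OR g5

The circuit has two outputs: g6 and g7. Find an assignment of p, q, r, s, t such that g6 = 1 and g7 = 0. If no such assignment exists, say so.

Check with p=0, q=1, r=0, s=1, t=1:
g1 = s XOR q = 1 XOR 1 = 0
g2 = p AND g1 = 0 AND 0 = 0
g3 = r XOR g2 = 0 XOR 0 = 0
g4 = t XOR g2 = 1 XOR 0 = 1
g5 = NOT g4 = NOT 1 = 0
g6 = NOT g5 = NOT 0 = 1
g7 = g3 OR g5 = 0 OR 0 = 0
So g6 = 1 and g7 = 0.

p=0, q=1, r=0, s=1, t=1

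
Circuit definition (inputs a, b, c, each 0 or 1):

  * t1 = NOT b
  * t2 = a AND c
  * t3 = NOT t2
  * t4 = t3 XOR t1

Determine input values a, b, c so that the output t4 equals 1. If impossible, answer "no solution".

a=0, b=1, c=0

t4 = t3 XOR t1 must be 1, so t3 and t1 differ.
Check with a=0, b=1, c=0:
t1 = NOT b = NOT 1 = 0
t2 = a AND c = 0 AND 0 = 0
t3 = NOT t2 = NOT 0 = 1
t4 = t3 XOR t1 = 1 XOR 0 = 1
So t4 = 1 as required.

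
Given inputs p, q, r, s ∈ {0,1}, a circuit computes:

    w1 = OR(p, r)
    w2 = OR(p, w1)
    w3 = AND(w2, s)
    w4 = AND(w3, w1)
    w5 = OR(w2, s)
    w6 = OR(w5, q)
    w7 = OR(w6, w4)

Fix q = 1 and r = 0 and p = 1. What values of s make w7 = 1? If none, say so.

w7 = OR(w6, w4) must be 1, so at least one of w6, w4 is 1.
Check with q = 1 and r = 0 and p = 1 and s=1:
w1 = OR(p, r) = OR(1, 0) = 1
w2 = OR(p, w1) = OR(1, 1) = 1
w3 = AND(w2, s) = AND(1, 1) = 1
w4 = AND(w3, w1) = AND(1, 1) = 1
w5 = OR(w2, s) = OR(1, 1) = 1
w6 = OR(w5, q) = OR(1, 1) = 1
w7 = OR(w6, w4) = OR(1, 1) = 1
So w7 = 1.

s=1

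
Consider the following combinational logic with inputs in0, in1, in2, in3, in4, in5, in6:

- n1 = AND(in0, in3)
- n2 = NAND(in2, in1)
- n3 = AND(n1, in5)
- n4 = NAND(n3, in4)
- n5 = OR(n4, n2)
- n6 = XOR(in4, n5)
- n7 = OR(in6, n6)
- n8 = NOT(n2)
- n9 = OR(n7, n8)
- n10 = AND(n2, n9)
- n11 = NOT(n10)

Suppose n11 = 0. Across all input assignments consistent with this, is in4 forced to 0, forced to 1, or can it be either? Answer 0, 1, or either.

Both values of in4 occur among assignments with n11 = 0:
  in4=0: in0=0, in1=0, in2=0, in3=0, in4=0, in5=0, in6=0
  in4=1: in0=0, in1=0, in2=0, in3=0, in4=1, in5=0, in6=1

either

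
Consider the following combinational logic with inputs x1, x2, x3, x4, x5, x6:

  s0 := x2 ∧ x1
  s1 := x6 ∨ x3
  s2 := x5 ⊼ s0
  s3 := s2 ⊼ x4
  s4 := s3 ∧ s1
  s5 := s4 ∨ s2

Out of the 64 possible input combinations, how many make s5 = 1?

62

s5 = s4 ∨ s2 must be 1, so at least one of s4, s2 is 1.
Enumerating the 64 input combinations, 62 give s5 = 1 and 2 give s5 = 0.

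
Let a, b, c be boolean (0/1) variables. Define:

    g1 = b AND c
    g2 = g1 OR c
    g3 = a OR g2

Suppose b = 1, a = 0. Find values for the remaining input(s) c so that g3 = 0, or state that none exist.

g3 = a OR g2 must be 0, so both a = 0 and g2 = 0.
Check with b = 1, a = 0 and c=0:
g1 = b AND c = 1 AND 0 = 0
g2 = g1 OR c = 0 OR 0 = 0
g3 = a OR g2 = 0 OR 0 = 0
So g3 = 0.

c=0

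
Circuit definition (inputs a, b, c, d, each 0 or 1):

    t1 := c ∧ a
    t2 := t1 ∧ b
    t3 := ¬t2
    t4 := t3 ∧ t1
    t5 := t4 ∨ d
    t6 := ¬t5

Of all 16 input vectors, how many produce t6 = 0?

t6 = ¬t5 must be 0, so t5 = 1.
t5 = t4 ∨ d must be 1, so at least one of t4, d is 1.
Enumerating the 16 input combinations, 9 give t6 = 0 and 7 give t6 = 1.

9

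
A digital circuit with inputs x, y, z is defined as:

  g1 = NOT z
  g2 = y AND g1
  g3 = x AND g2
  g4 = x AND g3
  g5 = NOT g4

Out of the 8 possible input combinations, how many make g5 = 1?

7

g5 = NOT g4 must be 1, so g4 = 0.
Enumerating the 8 input combinations, 7 give g5 = 1 and 1 give g5 = 0.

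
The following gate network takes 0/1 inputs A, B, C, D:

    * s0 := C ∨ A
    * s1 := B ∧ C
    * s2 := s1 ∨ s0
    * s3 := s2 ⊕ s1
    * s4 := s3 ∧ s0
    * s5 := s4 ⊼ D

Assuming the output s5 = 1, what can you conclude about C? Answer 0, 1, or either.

either

Both values of C occur among assignments with s5 = 1:
  C=0: A=0, B=0, C=0, D=0
  C=1: A=0, B=0, C=1, D=0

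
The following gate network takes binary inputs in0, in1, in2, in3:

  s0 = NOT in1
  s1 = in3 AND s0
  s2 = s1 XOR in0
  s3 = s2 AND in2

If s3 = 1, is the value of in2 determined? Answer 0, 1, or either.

1

s3 = s2 AND in2 must be 1, so both s2 = 1 and in2 = 1.
s2 = s1 XOR in0 must be 1, so s1 and in0 differ.
Every assignment with s3 = 1 has in2 = 1; there are 4 such assignment(s).
  in0=0, in1=0, in2=1, in3=1
  in0=1, in1=0, in2=1, in3=0
  in0=1, in1=1, in2=1, in3=0
  in0=1, in1=1, in2=1, in3=1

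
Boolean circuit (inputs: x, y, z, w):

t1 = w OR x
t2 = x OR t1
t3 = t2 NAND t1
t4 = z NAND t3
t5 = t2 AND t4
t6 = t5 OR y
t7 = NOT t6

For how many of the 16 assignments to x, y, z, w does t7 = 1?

t7 = NOT t6 must be 1, so t6 = 0.
t6 = t5 OR y must be 0, so both t5 = 0 and y = 0.
Satisfying assignments:
  x=0, y=0, z=0, w=0
  x=0, y=0, z=1, w=0

2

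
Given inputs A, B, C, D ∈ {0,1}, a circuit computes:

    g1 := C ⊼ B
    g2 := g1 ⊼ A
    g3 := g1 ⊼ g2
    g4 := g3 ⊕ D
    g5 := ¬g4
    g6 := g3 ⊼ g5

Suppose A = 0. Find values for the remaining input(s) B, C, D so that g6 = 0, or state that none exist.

B=1 C=1 D=1

g6 = g3 ⊼ g5 must be 0, so both g3 = 1 and g5 = 1.
g3 = g1 ⊼ g2 must be 1, so at least one of g1, g2 is 0.
Check with A = 0 and B=1, C=1, D=1:
g1 = C ⊼ B = 1 ⊼ 1 = 0
g2 = g1 ⊼ A = 0 ⊼ 0 = 1
g3 = g1 ⊼ g2 = 0 ⊼ 1 = 1
g4 = g3 ⊕ D = 1 ⊕ 1 = 0
g5 = ¬g4 = ¬0 = 1
g6 = g3 ⊼ g5 = 1 ⊼ 1 = 0
So g6 = 0.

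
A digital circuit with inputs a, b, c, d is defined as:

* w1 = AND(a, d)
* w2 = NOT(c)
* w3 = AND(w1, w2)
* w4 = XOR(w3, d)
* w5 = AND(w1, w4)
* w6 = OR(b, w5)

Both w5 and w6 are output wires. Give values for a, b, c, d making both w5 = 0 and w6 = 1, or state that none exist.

Check with a=0, b=1, c=1, d=1:
w1 = AND(a, d) = AND(0, 1) = 0
w2 = NOT(c) = NOT 1 = 0
w3 = AND(w1, w2) = AND(0, 0) = 0
w4 = XOR(w3, d) = XOR(0, 1) = 1
w5 = AND(w1, w4) = AND(0, 1) = 0
w6 = OR(b, w5) = OR(1, 0) = 1
So w5 = 0 and w6 = 1.

a=0, b=1, c=1, d=1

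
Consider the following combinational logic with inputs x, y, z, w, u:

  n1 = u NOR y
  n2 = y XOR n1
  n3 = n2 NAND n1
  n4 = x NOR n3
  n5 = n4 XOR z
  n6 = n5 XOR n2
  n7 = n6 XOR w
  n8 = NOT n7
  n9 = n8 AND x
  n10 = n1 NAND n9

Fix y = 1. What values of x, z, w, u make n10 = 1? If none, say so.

n10 = n1 NAND n9 must be 1, so at least one of n1, n9 is 0.
Check with y = 1 and x=0, z=0, w=0, u=1:
n1 = u NOR y = 1 NOR 1 = 0
n2 = y XOR n1 = 1 XOR 0 = 1
n3 = n2 NAND n1 = 1 NAND 0 = 1
n4 = x NOR n3 = 0 NOR 1 = 0
n5 = n4 XOR z = 0 XOR 0 = 0
n6 = n5 XOR n2 = 0 XOR 1 = 1
n7 = n6 XOR w = 1 XOR 0 = 1
n8 = NOT n7 = NOT 1 = 0
n9 = n8 AND x = 0 AND 0 = 0
n10 = n1 NAND n9 = 0 NAND 0 = 1
So n10 = 1.

x=0, z=0, w=0, u=1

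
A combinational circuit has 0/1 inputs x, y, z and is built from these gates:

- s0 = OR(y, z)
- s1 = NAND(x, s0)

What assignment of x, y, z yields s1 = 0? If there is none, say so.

s1 = NAND(x, s0) must be 0, so both x = 1 and s0 = 1.
s0 = OR(y, z) must be 1, so at least one of y, z is 1.
Check with x=1 y=1 z=1:
s0 = OR(y, z) = OR(1, 1) = 1
s1 = NAND(x, s0) = NAND(1, 1) = 0
So s1 = 0 as required.

x=1 y=1 z=1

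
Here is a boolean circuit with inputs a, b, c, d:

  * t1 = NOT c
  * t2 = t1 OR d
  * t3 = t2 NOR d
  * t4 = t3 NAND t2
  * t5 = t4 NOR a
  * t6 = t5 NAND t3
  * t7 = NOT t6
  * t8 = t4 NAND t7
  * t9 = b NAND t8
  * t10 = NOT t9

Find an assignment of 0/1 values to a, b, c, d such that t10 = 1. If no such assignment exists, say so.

t10 = NOT t9 must be 1, so t9 = 0.
Check with a=1, b=1, c=1, d=0:
t1 = NOT c = NOT 1 = 0
t2 = t1 OR d = 0 OR 0 = 0
t3 = t2 NOR d = 0 NOR 0 = 1
t4 = t3 NAND t2 = 1 NAND 0 = 1
t5 = t4 NOR a = 1 NOR 1 = 0
t6 = t5 NAND t3 = 0 NAND 1 = 1
t7 = NOT t6 = NOT 1 = 0
t8 = t4 NAND t7 = 1 NAND 0 = 1
t9 = b NAND t8 = 1 NAND 1 = 0
t10 = NOT t9 = NOT 0 = 1
So t10 = 1 as required.

a=1, b=1, c=1, d=0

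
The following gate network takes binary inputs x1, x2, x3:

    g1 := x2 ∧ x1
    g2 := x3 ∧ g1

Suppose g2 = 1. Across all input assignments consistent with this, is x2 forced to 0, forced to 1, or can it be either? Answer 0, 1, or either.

1

g2 = x3 ∧ g1 must be 1, so both x3 = 1 and g1 = 1.
g1 = x2 ∧ x1 must be 1, so both x2 = 1 and x1 = 1.
Every assignment with g2 = 1 has x2 = 1; there are 1 such assignment(s).
  x1=1, x2=1, x3=1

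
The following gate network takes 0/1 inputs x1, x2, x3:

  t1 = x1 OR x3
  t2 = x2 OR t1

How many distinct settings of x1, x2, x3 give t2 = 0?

1

t2 = x2 OR t1 must be 0, so both x2 = 0 and t1 = 0.
t1 = x1 OR x3 must be 0, so both x1 = 0 and x3 = 0.
Satisfying assignments:
  x1=0, x2=0, x3=0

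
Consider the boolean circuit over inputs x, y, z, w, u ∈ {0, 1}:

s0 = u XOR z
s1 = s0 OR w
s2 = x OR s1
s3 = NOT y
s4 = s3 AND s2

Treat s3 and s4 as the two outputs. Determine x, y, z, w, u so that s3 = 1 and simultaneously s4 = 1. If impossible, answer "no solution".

Check with x=0, y=0, z=1, w=0, u=0:
s0 = u XOR z = 0 XOR 1 = 1
s1 = s0 OR w = 1 OR 0 = 1
s2 = x OR s1 = 0 OR 1 = 1
s3 = NOT y = NOT 0 = 1
s4 = s3 AND s2 = 1 AND 1 = 1
So s3 = 1 and s4 = 1.

x=0, y=0, z=1, w=0, u=0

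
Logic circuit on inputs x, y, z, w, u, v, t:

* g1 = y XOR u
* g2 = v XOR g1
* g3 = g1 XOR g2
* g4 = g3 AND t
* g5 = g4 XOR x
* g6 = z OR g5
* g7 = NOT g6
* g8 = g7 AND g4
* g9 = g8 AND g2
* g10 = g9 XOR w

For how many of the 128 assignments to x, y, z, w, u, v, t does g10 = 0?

64

g10 = g9 XOR w must be 0, so g9 and w are equal.
Enumerating the 128 input combinations, 64 give g10 = 0 and 64 give g10 = 1.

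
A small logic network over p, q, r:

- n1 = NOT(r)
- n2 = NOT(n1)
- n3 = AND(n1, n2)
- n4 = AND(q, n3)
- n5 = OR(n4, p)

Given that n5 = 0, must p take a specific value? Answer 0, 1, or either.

n5 = OR(n4, p) must be 0, so both n4 = 0 and p = 0.
n4 = AND(q, n3) must be 0, so at least one of q, n3 is 0.
Every assignment with n5 = 0 has p = 0; there are 4 such assignment(s).
  p=0, q=0, r=0
  p=0, q=0, r=1
  p=0, q=1, r=0
  p=0, q=1, r=1

0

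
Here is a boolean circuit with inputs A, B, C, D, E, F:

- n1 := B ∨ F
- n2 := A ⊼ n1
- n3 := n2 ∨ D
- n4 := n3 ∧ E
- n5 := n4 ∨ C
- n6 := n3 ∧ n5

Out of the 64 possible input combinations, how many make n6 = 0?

n6 = n3 ∧ n5 must be 0, so at least one of n3, n5 is 0.
Enumerating the 64 input combinations, 25 give n6 = 0 and 39 give n6 = 1.

25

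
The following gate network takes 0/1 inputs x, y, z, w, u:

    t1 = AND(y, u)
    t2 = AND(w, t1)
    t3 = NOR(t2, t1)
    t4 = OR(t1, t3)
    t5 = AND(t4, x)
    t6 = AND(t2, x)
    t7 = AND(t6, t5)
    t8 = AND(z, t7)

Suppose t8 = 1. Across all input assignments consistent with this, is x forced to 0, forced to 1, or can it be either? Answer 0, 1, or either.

t8 = AND(z, t7) must be 1, so both z = 1 and t7 = 1.
Every assignment with t8 = 1 has x = 1; there are 1 such assignment(s).
  x=1, y=1, z=1, w=1, u=1

1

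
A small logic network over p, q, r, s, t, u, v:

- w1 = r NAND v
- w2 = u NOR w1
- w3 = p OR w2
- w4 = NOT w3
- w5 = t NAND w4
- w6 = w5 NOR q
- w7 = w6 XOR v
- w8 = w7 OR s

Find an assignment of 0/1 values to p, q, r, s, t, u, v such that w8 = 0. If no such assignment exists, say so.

p=0 q=0 r=0 s=0 t=1 u=0 v=1

w8 = w7 OR s must be 0, so both w7 = 0 and s = 0.
w7 = w6 XOR v must be 0, so w6 and v are equal.
Check with p=0 q=0 r=0 s=0 t=1 u=0 v=1:
w1 = r NAND v = 0 NAND 1 = 1
w2 = u NOR w1 = 0 NOR 1 = 0
w3 = p OR w2 = 0 OR 0 = 0
w4 = NOT w3 = NOT 0 = 1
w5 = t NAND w4 = 1 NAND 1 = 0
w6 = w5 NOR q = 0 NOR 0 = 1
w7 = w6 XOR v = 1 XOR 1 = 0
w8 = w7 OR s = 0 OR 0 = 0
So w8 = 0 as required.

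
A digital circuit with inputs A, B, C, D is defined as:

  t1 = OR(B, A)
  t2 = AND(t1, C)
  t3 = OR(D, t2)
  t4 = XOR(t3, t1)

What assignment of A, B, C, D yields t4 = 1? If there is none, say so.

Check with A=0 B=1 C=0 D=0:
t1 = OR(B, A) = OR(1, 0) = 1
t2 = AND(t1, C) = AND(1, 0) = 0
t3 = OR(D, t2) = OR(0, 0) = 0
t4 = XOR(t3, t1) = XOR(0, 1) = 1
So t4 = 1 as required.

A=0 B=1 C=0 D=0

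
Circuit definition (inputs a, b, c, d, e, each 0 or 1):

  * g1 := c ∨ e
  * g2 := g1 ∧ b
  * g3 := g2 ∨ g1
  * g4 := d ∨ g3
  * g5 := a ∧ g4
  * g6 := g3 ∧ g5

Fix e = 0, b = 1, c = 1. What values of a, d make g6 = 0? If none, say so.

Check with e = 0, b = 1, c = 1 and a=0, d=1:
g1 = c ∨ e = 1 ∨ 0 = 1
g2 = g1 ∧ b = 1 ∧ 1 = 1
g3 = g2 ∨ g1 = 1 ∨ 1 = 1
g4 = d ∨ g3 = 1 ∨ 1 = 1
g5 = a ∧ g4 = 0 ∧ 1 = 0
g6 = g3 ∧ g5 = 1 ∧ 0 = 0
So g6 = 0.

a=0 d=1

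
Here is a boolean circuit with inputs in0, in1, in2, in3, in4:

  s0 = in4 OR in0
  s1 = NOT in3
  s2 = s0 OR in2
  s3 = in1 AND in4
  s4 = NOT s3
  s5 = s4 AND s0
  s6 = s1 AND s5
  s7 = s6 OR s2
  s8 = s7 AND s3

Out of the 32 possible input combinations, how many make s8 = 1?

8

s8 = s7 AND s3 must be 1, so both s7 = 1 and s3 = 1.
Enumerating the 32 input combinations, 8 give s8 = 1 and 24 give s8 = 0.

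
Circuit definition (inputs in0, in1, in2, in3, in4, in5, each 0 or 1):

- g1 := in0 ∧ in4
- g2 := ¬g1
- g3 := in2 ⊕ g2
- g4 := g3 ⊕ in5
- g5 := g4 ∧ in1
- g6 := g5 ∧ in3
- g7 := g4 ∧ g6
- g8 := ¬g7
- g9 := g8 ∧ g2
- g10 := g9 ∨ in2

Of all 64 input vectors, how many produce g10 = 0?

g10 = g9 ∨ in2 must be 0, so both g9 = 0 and in2 = 0.
Enumerating the 64 input combinations, 11 give g10 = 0 and 53 give g10 = 1.

11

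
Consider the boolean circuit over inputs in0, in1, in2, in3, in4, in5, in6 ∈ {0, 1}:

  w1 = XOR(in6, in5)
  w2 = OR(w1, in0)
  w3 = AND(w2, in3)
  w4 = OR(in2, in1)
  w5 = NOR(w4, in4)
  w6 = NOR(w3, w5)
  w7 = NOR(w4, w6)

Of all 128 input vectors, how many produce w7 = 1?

22

w7 = NOR(w4, w6) must be 1, so both w4 = 0 and w6 = 0.
Enumerating the 128 input combinations, 22 give w7 = 1 and 106 give w7 = 0.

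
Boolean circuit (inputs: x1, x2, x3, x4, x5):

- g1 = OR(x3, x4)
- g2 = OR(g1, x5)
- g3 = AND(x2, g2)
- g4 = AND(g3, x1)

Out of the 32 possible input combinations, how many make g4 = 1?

7

g4 = AND(g3, x1) must be 1, so both g3 = 1 and x1 = 1.
g3 = AND(x2, g2) must be 1, so both x2 = 1 and g2 = 1.
g2 = OR(g1, x5) must be 1, so at least one of g1, x5 is 1.
Enumerating the 32 input combinations, 7 give g4 = 1 and 25 give g4 = 0.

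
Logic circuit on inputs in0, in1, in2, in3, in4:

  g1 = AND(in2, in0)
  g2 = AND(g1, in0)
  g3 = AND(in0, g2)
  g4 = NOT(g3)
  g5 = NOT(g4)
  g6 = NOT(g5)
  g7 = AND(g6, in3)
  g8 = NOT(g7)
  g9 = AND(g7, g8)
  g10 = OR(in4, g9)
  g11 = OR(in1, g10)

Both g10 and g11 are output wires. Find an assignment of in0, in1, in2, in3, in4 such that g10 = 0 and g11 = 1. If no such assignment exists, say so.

in0=0, in1=1, in2=1, in3=0, in4=0

Check with in0=0, in1=1, in2=1, in3=0, in4=0:
g1 = AND(in2, in0) = AND(1, 0) = 0
g2 = AND(g1, in0) = AND(0, 0) = 0
g3 = AND(in0, g2) = AND(0, 0) = 0
g4 = NOT(g3) = NOT 0 = 1
g5 = NOT(g4) = NOT 1 = 0
g6 = NOT(g5) = NOT 0 = 1
g7 = AND(g6, in3) = AND(1, 0) = 0
g8 = NOT(g7) = NOT 0 = 1
g9 = AND(g7, g8) = AND(0, 1) = 0
g10 = OR(in4, g9) = OR(0, 0) = 0
g11 = OR(in1, g10) = OR(1, 0) = 1
So g10 = 0 and g11 = 1.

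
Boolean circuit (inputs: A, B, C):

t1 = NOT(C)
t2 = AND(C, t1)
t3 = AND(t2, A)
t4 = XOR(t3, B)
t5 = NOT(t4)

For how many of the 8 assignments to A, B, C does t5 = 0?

4

t5 = NOT(t4) must be 0, so t4 = 1.
t4 = XOR(t3, B) must be 1, so t3 and B differ.
Satisfying assignments:
  A=0, B=1, C=0
  A=0, B=1, C=1
  A=1, B=1, C=0
  A=1, B=1, C=1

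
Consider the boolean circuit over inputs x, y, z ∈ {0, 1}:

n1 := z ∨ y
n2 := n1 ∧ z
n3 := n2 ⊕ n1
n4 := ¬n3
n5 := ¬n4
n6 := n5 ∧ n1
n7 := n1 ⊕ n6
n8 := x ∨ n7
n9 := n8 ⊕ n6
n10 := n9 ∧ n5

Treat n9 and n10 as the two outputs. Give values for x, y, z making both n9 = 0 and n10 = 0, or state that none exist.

x=0, y=0, z=0

Check with x=0, y=0, z=0:
n1 = z ∨ y = 0 ∨ 0 = 0
n2 = n1 ∧ z = 0 ∧ 0 = 0
n3 = n2 ⊕ n1 = 0 ⊕ 0 = 0
n4 = ¬n3 = ¬0 = 1
n5 = ¬n4 = ¬1 = 0
n6 = n5 ∧ n1 = 0 ∧ 0 = 0
n7 = n1 ⊕ n6 = 0 ⊕ 0 = 0
n8 = x ∨ n7 = 0 ∨ 0 = 0
n9 = n8 ⊕ n6 = 0 ⊕ 0 = 0
n10 = n9 ∧ n5 = 0 ∧ 0 = 0
So n9 = 0 and n10 = 0.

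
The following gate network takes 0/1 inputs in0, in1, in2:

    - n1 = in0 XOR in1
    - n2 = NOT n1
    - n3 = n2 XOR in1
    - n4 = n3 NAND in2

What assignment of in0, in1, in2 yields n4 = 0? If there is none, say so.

n4 = n3 NAND in2 must be 0, so both n3 = 1 and in2 = 1.
n3 = n2 XOR in1 must be 1, so n2 and in1 differ.
Check with in0=0, in1=0, in2=1:
n1 = in0 XOR in1 = 0 XOR 0 = 0
n2 = NOT n1 = NOT 0 = 1
n3 = n2 XOR in1 = 1 XOR 0 = 1
n4 = n3 NAND in2 = 1 NAND 1 = 0
So n4 = 0 as required.

in0=0, in1=0, in2=1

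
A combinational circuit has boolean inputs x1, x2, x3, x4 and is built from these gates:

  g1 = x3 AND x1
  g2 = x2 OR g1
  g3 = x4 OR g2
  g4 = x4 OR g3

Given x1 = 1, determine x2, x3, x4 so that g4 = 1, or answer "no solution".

x2=0 x3=1 x4=0

g4 = x4 OR g3 must be 1, so at least one of x4, g3 is 1.
Check with x1 = 1 and x2=0, x3=1, x4=0:
g1 = x3 AND x1 = 1 AND 1 = 1
g2 = x2 OR g1 = 0 OR 1 = 1
g3 = x4 OR g2 = 0 OR 1 = 1
g4 = x4 OR g3 = 0 OR 1 = 1
So g4 = 1.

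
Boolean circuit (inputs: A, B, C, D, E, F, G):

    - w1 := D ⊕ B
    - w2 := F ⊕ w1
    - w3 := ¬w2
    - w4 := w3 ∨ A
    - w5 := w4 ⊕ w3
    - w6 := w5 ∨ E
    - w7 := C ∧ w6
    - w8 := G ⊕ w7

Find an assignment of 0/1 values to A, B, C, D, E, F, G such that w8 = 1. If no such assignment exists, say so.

A=1, B=1, C=1, D=0, E=1, F=1, G=0

w8 = G ⊕ w7 must be 1, so G and w7 differ.
Check with A=1, B=1, C=1, D=0, E=1, F=1, G=0:
w1 = D ⊕ B = 0 ⊕ 1 = 1
w2 = F ⊕ w1 = 1 ⊕ 1 = 0
w3 = ¬w2 = ¬0 = 1
w4 = w3 ∨ A = 1 ∨ 1 = 1
w5 = w4 ⊕ w3 = 1 ⊕ 1 = 0
w6 = w5 ∨ E = 0 ∨ 1 = 1
w7 = C ∧ w6 = 1 ∧ 1 = 1
w8 = G ⊕ w7 = 0 ⊕ 1 = 1
So w8 = 1 as required.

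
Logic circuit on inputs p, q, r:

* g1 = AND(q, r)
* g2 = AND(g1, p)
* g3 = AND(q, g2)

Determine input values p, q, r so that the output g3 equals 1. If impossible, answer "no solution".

p=1, q=1, r=1

Check with p=1, q=1, r=1:
g1 = AND(q, r) = AND(1, 1) = 1
g2 = AND(g1, p) = AND(1, 1) = 1
g3 = AND(q, g2) = AND(1, 1) = 1
So g3 = 1 as required.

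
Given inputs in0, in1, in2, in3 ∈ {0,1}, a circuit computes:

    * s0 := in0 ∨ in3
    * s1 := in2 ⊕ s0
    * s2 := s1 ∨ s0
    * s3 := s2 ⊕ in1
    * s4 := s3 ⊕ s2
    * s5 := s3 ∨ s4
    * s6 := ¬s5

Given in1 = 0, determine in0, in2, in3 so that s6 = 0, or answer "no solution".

s6 = ¬s5 must be 0, so s5 = 1.
Check with in1 = 0 and in0=0, in2=0, in3=1:
s0 = in0 ∨ in3 = 0 ∨ 1 = 1
s1 = in2 ⊕ s0 = 0 ⊕ 1 = 1
s2 = s1 ∨ s0 = 1 ∨ 1 = 1
s3 = s2 ⊕ in1 = 1 ⊕ 0 = 1
s4 = s3 ⊕ s2 = 1 ⊕ 1 = 0
s5 = s3 ∨ s4 = 1 ∨ 0 = 1
s6 = ¬s5 = ¬1 = 0
So s6 = 0.

in0=0 in2=0 in3=1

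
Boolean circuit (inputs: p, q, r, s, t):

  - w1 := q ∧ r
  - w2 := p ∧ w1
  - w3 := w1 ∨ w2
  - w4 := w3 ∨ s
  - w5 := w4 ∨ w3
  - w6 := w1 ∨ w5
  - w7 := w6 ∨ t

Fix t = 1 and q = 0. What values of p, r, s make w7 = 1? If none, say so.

p=0, r=1, s=0

w7 = w6 ∨ t must be 1, so at least one of w6, t is 1.
Check with t = 1 and q = 0 and p=0, r=1, s=0:
w1 = q ∧ r = 0 ∧ 1 = 0
w2 = p ∧ w1 = 0 ∧ 0 = 0
w3 = w1 ∨ w2 = 0 ∨ 0 = 0
w4 = w3 ∨ s = 0 ∨ 0 = 0
w5 = w4 ∨ w3 = 0 ∨ 0 = 0
w6 = w1 ∨ w5 = 0 ∨ 0 = 0
w7 = w6 ∨ t = 0 ∨ 1 = 1
So w7 = 1.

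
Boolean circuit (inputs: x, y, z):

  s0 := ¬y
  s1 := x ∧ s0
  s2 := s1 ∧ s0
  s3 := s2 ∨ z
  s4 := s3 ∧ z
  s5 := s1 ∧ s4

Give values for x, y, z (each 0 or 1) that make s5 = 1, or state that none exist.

Check with x=1, y=0, z=1:
s0 = ¬y = ¬0 = 1
s1 = x ∧ s0 = 1 ∧ 1 = 1
s2 = s1 ∧ s0 = 1 ∧ 1 = 1
s3 = s2 ∨ z = 1 ∨ 1 = 1
s4 = s3 ∧ z = 1 ∧ 1 = 1
s5 = s1 ∧ s4 = 1 ∧ 1 = 1
So s5 = 1 as required.

x=1, y=0, z=1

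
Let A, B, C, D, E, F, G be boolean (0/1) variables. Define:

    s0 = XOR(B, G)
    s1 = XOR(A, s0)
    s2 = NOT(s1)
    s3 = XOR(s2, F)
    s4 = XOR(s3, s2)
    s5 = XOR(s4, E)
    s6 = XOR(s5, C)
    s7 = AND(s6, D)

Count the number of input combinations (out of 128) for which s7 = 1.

32

s7 = AND(s6, D) must be 1, so both s6 = 1 and D = 1.
s6 = XOR(s5, C) must be 1, so s5 and C differ.
Enumerating the 128 input combinations, 32 give s7 = 1 and 96 give s7 = 0.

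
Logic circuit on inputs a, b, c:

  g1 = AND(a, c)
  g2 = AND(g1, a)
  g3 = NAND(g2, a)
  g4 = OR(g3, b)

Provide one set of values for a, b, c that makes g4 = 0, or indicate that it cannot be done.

Check with a=1, b=0, c=1:
g1 = AND(a, c) = AND(1, 1) = 1
g2 = AND(g1, a) = AND(1, 1) = 1
g3 = NAND(g2, a) = NAND(1, 1) = 0
g4 = OR(g3, b) = OR(0, 0) = 0
So g4 = 0 as required.

a=1, b=0, c=1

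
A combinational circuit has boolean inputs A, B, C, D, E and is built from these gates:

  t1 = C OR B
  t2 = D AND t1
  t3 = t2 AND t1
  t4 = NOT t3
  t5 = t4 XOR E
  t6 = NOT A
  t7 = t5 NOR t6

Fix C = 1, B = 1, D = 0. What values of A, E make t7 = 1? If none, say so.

t7 = t5 NOR t6 must be 1, so both t5 = 0 and t6 = 0.
t5 = t4 XOR E must be 0, so t4 and E are equal.
Check with C = 1, B = 1, D = 0 and A=1, E=1:
t1 = C OR B = 1 OR 1 = 1
t2 = D AND t1 = 0 AND 1 = 0
t3 = t2 AND t1 = 0 AND 1 = 0
t4 = NOT t3 = NOT 0 = 1
t5 = t4 XOR E = 1 XOR 1 = 0
t6 = NOT A = NOT 1 = 0
t7 = t5 NOR t6 = 0 NOR 0 = 1
So t7 = 1.

A=1 E=1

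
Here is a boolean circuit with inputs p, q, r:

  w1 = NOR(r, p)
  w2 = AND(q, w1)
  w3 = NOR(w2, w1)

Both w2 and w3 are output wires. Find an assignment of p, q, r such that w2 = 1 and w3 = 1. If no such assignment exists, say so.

Across all 8 input combinations, none give both w2 = 1 and w3 = 1.

no solution exists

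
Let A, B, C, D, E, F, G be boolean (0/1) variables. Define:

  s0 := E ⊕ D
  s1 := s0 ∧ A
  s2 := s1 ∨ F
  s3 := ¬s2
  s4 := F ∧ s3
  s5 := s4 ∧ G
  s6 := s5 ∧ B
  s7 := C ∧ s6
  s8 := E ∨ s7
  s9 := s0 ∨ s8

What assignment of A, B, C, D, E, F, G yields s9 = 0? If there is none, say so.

s9 = s0 ∨ s8 must be 0, so both s0 = 0 and s8 = 0.
s0 = E ⊕ D must be 0, so E and D are equal.
s8 = E ∨ s7 must be 0, so both E = 0 and s7 = 0.
Check with A=1, B=1, C=0, D=0, E=0, F=0, G=1:
s0 = E ⊕ D = 0 ⊕ 0 = 0
s1 = s0 ∧ A = 0 ∧ 1 = 0
s2 = s1 ∨ F = 0 ∨ 0 = 0
s3 = ¬s2 = ¬0 = 1
s4 = F ∧ s3 = 0 ∧ 1 = 0
s5 = s4 ∧ G = 0 ∧ 1 = 0
s6 = s5 ∧ B = 0 ∧ 1 = 0
s7 = C ∧ s6 = 0 ∧ 0 = 0
s8 = E ∨ s7 = 0 ∨ 0 = 0
s9 = s0 ∨ s8 = 0 ∨ 0 = 0
So s9 = 0 as required.

A=1, B=1, C=0, D=0, E=0, F=0, G=1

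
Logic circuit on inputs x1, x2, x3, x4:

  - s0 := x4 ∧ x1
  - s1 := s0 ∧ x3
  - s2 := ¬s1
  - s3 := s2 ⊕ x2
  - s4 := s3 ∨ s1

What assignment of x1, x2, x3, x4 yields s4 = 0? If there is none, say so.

Check with x1=1, x2=1, x3=1, x4=0:
s0 = x4 ∧ x1 = 0 ∧ 1 = 0
s1 = s0 ∧ x3 = 0 ∧ 1 = 0
s2 = ¬s1 = ¬0 = 1
s3 = s2 ⊕ x2 = 1 ⊕ 1 = 0
s4 = s3 ∨ s1 = 0 ∨ 0 = 0
So s4 = 0 as required.

x1=1, x2=1, x3=1, x4=0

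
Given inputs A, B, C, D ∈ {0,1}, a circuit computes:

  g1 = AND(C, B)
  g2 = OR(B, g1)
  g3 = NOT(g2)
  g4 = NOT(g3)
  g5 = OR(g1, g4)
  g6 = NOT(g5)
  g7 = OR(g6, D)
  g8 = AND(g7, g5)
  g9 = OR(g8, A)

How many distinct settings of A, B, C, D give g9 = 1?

10

g9 = OR(g8, A) must be 1, so at least one of g8, A is 1.
Enumerating the 16 input combinations, 10 give g9 = 1 and 6 give g9 = 0.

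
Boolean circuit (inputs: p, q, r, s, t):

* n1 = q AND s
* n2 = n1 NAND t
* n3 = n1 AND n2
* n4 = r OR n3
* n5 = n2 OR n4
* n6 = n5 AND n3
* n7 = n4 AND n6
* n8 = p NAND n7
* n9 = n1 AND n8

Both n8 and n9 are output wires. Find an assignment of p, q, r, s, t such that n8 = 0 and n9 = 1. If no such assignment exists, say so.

no solution exists

Across all 32 input combinations, none give both n8 = 0 and n9 = 1.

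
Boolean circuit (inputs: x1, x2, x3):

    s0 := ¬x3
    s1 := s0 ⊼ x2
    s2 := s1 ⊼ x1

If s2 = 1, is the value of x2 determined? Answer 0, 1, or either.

Both values of x2 occur among assignments with s2 = 1:
  x2=0: x1=0, x2=0, x3=0
  x2=1: x1=0, x2=1, x3=0

either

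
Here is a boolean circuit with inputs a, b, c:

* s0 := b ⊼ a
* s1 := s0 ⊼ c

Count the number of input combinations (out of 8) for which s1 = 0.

3

s1 = s0 ⊼ c must be 0, so both s0 = 1 and c = 1.
s0 = b ⊼ a must be 1, so at least one of b, a is 0.
Satisfying assignments:
  a=0, b=0, c=1
  a=0, b=1, c=1
  a=1, b=0, c=1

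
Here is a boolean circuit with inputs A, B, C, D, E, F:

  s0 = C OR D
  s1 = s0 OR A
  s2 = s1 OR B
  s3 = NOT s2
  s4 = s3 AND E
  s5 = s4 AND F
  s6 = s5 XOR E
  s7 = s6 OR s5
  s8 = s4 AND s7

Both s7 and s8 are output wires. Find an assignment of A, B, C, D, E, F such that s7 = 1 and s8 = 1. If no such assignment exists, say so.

A=0, B=0, C=0, D=0, E=1, F=0

Check with A=0, B=0, C=0, D=0, E=1, F=0:
s0 = C OR D = 0 OR 0 = 0
s1 = s0 OR A = 0 OR 0 = 0
s2 = s1 OR B = 0 OR 0 = 0
s3 = NOT s2 = NOT 0 = 1
s4 = s3 AND E = 1 AND 1 = 1
s5 = s4 AND F = 1 AND 0 = 0
s6 = s5 XOR E = 0 XOR 1 = 1
s7 = s6 OR s5 = 1 OR 0 = 1
s8 = s4 AND s7 = 1 AND 1 = 1
So s7 = 1 and s8 = 1.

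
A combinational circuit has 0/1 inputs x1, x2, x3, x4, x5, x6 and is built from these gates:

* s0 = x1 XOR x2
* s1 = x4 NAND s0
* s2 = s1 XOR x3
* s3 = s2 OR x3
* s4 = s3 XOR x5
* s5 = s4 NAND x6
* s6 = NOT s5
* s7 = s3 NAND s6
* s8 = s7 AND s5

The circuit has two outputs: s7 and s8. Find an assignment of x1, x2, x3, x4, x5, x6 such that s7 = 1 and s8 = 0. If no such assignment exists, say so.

x1=1, x2=0, x3=0, x4=1, x5=1, x6=1

Check with x1=1, x2=0, x3=0, x4=1, x5=1, x6=1:
s0 = x1 XOR x2 = 1 XOR 0 = 1
s1 = x4 NAND s0 = 1 NAND 1 = 0
s2 = s1 XOR x3 = 0 XOR 0 = 0
s3 = s2 OR x3 = 0 OR 0 = 0
s4 = s3 XOR x5 = 0 XOR 1 = 1
s5 = s4 NAND x6 = 1 NAND 1 = 0
s6 = NOT s5 = NOT 0 = 1
s7 = s3 NAND s6 = 0 NAND 1 = 1
s8 = s7 AND s5 = 1 AND 0 = 0
So s7 = 1 and s8 = 0.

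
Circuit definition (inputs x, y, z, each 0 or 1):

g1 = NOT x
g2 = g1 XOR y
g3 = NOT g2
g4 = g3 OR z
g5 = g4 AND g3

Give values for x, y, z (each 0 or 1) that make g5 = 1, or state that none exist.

g5 = g4 AND g3 must be 1, so both g4 = 1 and g3 = 1.
Check with x=1, y=0, z=1:
g1 = NOT x = NOT 1 = 0
g2 = g1 XOR y = 0 XOR 0 = 0
g3 = NOT g2 = NOT 0 = 1
g4 = g3 OR z = 1 OR 1 = 1
g5 = g4 AND g3 = 1 AND 1 = 1
So g5 = 1 as required.

x=1, y=0, z=1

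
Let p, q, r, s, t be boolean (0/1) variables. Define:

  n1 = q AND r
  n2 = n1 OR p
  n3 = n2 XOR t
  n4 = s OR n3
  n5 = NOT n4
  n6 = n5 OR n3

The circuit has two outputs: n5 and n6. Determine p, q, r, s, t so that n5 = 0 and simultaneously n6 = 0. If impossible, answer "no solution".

Check with p=1, q=0, r=1, s=1, t=1:
n1 = q AND r = 0 AND 1 = 0
n2 = n1 OR p = 0 OR 1 = 1
n3 = n2 XOR t = 1 XOR 1 = 0
n4 = s OR n3 = 1 OR 0 = 1
n5 = NOT n4 = NOT 1 = 0
n6 = n5 OR n3 = 0 OR 0 = 0
So n5 = 0 and n6 = 0.

p=1, q=0, r=1, s=1, t=1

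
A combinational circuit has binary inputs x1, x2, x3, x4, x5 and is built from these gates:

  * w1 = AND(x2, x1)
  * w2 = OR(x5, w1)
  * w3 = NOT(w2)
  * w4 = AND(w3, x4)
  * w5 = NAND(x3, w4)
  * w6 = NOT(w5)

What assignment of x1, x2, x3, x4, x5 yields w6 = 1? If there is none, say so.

w6 = NOT(w5) must be 1, so w5 = 0.
w5 = NAND(x3, w4) must be 0, so both x3 = 1 and w4 = 1.
Check with x1=0, x2=0, x3=1, x4=1, x5=0:
w1 = AND(x2, x1) = AND(0, 0) = 0
w2 = OR(x5, w1) = OR(0, 0) = 0
w3 = NOT(w2) = NOT 0 = 1
w4 = AND(w3, x4) = AND(1, 1) = 1
w5 = NAND(x3, w4) = NAND(1, 1) = 0
w6 = NOT(w5) = NOT 0 = 1
So w6 = 1 as required.

x1=0, x2=0, x3=1, x4=1, x5=0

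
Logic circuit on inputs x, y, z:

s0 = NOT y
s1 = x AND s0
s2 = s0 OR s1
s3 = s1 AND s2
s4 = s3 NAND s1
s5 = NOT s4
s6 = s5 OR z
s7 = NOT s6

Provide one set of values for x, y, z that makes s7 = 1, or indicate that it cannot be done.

s7 = NOT s6 must be 1, so s6 = 0.
s6 = s5 OR z must be 0, so both s5 = 0 and z = 0.
Check with x=1 y=1 z=0:
s0 = NOT y = NOT 1 = 0
s1 = x AND s0 = 1 AND 0 = 0
s2 = s0 OR s1 = 0 OR 0 = 0
s3 = s1 AND s2 = 0 AND 0 = 0
s4 = s3 NAND s1 = 0 NAND 0 = 1
s5 = NOT s4 = NOT 1 = 0
s6 = s5 OR z = 0 OR 0 = 0
s7 = NOT s6 = NOT 0 = 1
So s7 = 1 as required.

x=1 y=1 z=0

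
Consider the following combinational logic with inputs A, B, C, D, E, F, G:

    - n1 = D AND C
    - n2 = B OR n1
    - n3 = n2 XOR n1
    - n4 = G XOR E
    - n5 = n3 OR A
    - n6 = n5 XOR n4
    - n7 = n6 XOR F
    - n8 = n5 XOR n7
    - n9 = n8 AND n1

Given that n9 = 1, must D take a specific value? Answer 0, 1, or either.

1

n9 = n8 AND n1 must be 1, so both n8 = 1 and n1 = 1.
n8 = n5 XOR n7 must be 1, so n5 and n7 differ.
Every assignment with n9 = 1 has D = 1; there are 16 such assignment(s).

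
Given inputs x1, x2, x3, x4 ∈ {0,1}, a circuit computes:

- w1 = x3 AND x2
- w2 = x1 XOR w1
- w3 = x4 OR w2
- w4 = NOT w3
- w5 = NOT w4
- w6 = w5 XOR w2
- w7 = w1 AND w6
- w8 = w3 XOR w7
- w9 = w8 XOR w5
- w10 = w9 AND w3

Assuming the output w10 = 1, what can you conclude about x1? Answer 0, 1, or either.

w10 = w9 AND w3 must be 1, so both w9 = 1 and w3 = 1.
w9 = w8 XOR w5 must be 1, so w8 and w5 differ.
w3 = x4 OR w2 must be 1, so at least one of x4, w2 is 1.
Every assignment with w10 = 1 has x1 = 1; there are 1 such assignment(s).
  x1=1, x2=1, x3=1, x4=1

1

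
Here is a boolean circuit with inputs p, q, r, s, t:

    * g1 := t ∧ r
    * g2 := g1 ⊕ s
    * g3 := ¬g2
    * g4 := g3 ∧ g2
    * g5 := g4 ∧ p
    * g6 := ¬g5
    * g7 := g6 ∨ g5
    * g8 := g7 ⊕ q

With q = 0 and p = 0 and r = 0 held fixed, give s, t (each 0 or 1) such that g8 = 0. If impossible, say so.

no solution exists

With q = 0 and p = 0 and r = 0 fixed, none of the 4 settings of s, t give g8 = 0.
For example, with s=0, t=0:
g1 = t ∧ r = 0 ∧ 0 = 0
g2 = g1 ⊕ s = 0 ⊕ 0 = 0
g3 = ¬g2 = ¬0 = 1
g4 = g3 ∧ g2 = 1 ∧ 0 = 0
g5 = g4 ∧ p = 0 ∧ 0 = 0
g6 = ¬g5 = ¬0 = 1
g7 = g6 ∨ g5 = 1 ∨ 0 = 1
g8 = g7 ⊕ q = 1 ⊕ 0 = 1
giving g8 = 1 ≠ 0.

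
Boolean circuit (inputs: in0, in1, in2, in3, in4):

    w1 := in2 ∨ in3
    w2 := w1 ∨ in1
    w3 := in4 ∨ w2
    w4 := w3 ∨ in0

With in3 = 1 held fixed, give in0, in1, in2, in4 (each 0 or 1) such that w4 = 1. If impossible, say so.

w4 = w3 ∨ in0 must be 1, so at least one of w3, in0 is 1.
Check with in3 = 1 and in0=0, in1=1, in2=0, in4=1:
w1 = in2 ∨ in3 = 0 ∨ 1 = 1
w2 = w1 ∨ in1 = 1 ∨ 1 = 1
w3 = in4 ∨ w2 = 1 ∨ 1 = 1
w4 = w3 ∨ in0 = 1 ∨ 0 = 1
So w4 = 1.

in0=0 in1=1 in2=0 in4=1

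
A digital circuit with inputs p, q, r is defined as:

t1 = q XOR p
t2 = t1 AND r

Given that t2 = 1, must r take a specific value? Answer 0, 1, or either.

t2 = t1 AND r must be 1, so both t1 = 1 and r = 1.
Every assignment with t2 = 1 has r = 1; there are 2 such assignment(s).
  p=0, q=1, r=1
  p=1, q=0, r=1

1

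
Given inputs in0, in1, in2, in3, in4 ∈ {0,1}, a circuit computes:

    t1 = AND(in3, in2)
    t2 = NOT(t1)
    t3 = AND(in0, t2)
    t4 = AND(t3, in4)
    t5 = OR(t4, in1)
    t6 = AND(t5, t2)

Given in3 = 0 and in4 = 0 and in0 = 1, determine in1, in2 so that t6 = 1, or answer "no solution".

in1=1, in2=1

t6 = AND(t5, t2) must be 1, so both t5 = 1 and t2 = 1.
Check with in3 = 0 and in4 = 0 and in0 = 1 and in1=1, in2=1:
t1 = AND(in3, in2) = AND(0, 1) = 0
t2 = NOT(t1) = NOT 0 = 1
t3 = AND(in0, t2) = AND(1, 1) = 1
t4 = AND(t3, in4) = AND(1, 0) = 0
t5 = OR(t4, in1) = OR(0, 1) = 1
t6 = AND(t5, t2) = AND(1, 1) = 1
So t6 = 1.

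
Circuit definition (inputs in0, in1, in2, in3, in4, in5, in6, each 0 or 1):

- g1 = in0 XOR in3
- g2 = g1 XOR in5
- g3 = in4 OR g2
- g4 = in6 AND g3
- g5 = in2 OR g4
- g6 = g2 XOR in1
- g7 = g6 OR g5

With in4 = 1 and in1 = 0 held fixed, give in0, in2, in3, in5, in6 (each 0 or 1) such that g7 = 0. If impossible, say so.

g7 = g6 OR g5 must be 0, so both g6 = 0 and g5 = 0.
g6 = g2 XOR in1 must be 0, so g2 and in1 are equal.
Check with in4 = 1 and in1 = 0 and in0=0, in2=0, in3=1, in5=1, in6=0:
g1 = in0 XOR in3 = 0 XOR 1 = 1
g2 = g1 XOR in5 = 1 XOR 1 = 0
g3 = in4 OR g2 = 1 OR 0 = 1
g4 = in6 AND g3 = 0 AND 1 = 0
g5 = in2 OR g4 = 0 OR 0 = 0
g6 = g2 XOR in1 = 0 XOR 0 = 0
g7 = g6 OR g5 = 0 OR 0 = 0
So g7 = 0.

in0=0, in2=0, in3=1, in5=1, in6=0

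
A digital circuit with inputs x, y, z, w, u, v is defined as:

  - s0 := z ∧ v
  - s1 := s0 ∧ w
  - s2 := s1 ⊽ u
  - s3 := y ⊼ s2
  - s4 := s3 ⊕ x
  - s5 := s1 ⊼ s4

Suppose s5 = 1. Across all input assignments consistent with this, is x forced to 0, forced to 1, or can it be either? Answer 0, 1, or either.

Both values of x occur among assignments with s5 = 1:
  x=0: x=0, y=0, z=0, w=0, u=0, v=0
  x=1: x=1, y=0, z=0, w=0, u=0, v=0

either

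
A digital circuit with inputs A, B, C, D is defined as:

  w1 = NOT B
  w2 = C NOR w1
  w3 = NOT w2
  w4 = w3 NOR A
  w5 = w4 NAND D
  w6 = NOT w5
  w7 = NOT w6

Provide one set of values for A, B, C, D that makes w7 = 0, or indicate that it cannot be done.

A=0, B=1, C=0, D=1

Check with A=0, B=1, C=0, D=1:
w1 = NOT B = NOT 1 = 0
w2 = C NOR w1 = 0 NOR 0 = 1
w3 = NOT w2 = NOT 1 = 0
w4 = w3 NOR A = 0 NOR 0 = 1
w5 = w4 NAND D = 1 NAND 1 = 0
w6 = NOT w5 = NOT 0 = 1
w7 = NOT w6 = NOT 1 = 0
So w7 = 0 as required.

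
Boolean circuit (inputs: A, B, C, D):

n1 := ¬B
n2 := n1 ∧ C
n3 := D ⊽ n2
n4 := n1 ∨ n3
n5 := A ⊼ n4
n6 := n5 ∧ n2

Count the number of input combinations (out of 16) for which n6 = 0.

14

n6 = n5 ∧ n2 must be 0, so at least one of n5, n2 is 0.
Enumerating the 16 input combinations, 14 give n6 = 0 and 2 give n6 = 1.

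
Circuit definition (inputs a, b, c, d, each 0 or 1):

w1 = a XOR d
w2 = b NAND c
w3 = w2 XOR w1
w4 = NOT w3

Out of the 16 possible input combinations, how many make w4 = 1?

8

w4 = NOT w3 must be 1, so w3 = 0.
w3 = w2 XOR w1 must be 0, so w2 and w1 are equal.
Enumerating the 16 input combinations, 8 give w4 = 1 and 8 give w4 = 0.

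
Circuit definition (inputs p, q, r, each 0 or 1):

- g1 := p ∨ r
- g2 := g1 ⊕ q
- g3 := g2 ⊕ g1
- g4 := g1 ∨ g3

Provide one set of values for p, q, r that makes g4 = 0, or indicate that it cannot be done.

p=0, q=0, r=0

Check with p=0, q=0, r=0:
g1 = p ∨ r = 0 ∨ 0 = 0
g2 = g1 ⊕ q = 0 ⊕ 0 = 0
g3 = g2 ⊕ g1 = 0 ⊕ 0 = 0
g4 = g1 ∨ g3 = 0 ∨ 0 = 0
So g4 = 0 as required.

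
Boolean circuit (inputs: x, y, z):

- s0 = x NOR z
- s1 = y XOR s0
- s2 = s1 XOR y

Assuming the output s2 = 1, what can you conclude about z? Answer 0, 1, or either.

0

s2 = s1 XOR y must be 1, so s1 and y differ.
Every assignment with s2 = 1 has z = 0; there are 2 such assignment(s).
  x=0, y=0, z=0
  x=0, y=1, z=0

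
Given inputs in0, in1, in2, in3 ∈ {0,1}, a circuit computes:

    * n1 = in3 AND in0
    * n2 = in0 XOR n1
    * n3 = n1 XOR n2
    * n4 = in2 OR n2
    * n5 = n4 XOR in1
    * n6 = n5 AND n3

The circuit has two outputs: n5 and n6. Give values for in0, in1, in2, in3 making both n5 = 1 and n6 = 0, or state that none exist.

Check with in0=0, in1=0, in2=1, in3=1:
n1 = in3 AND in0 = 1 AND 0 = 0
n2 = in0 XOR n1 = 0 XOR 0 = 0
n3 = n1 XOR n2 = 0 XOR 0 = 0
n4 = in2 OR n2 = 1 OR 0 = 1
n5 = n4 XOR in1 = 1 XOR 0 = 1
n6 = n5 AND n3 = 1 AND 0 = 0
So n5 = 1 and n6 = 0.

in0=0, in1=0, in2=1, in3=1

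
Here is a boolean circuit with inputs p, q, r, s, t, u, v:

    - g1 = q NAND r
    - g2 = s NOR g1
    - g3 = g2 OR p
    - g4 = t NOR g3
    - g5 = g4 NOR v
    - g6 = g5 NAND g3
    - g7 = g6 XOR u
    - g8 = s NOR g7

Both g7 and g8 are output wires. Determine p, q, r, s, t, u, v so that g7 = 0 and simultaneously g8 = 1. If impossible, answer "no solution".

p=0, q=0, r=0, s=0, t=0, u=1, v=1

Check with p=0, q=0, r=0, s=0, t=0, u=1, v=1:
g1 = q NAND r = 0 NAND 0 = 1
g2 = s NOR g1 = 0 NOR 1 = 0
g3 = g2 OR p = 0 OR 0 = 0
g4 = t NOR g3 = 0 NOR 0 = 1
g5 = g4 NOR v = 1 NOR 1 = 0
g6 = g5 NAND g3 = 0 NAND 0 = 1
g7 = g6 XOR u = 1 XOR 1 = 0
g8 = s NOR g7 = 0 NOR 0 = 1
So g7 = 0 and g8 = 1.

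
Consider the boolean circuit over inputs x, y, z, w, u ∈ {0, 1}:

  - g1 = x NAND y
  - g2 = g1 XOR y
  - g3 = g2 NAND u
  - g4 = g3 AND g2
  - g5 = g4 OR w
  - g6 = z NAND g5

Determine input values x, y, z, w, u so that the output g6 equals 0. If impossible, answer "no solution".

g6 = z NAND g5 must be 0, so both z = 1 and g5 = 1.
Check with x=0, y=1, z=1, w=1, u=1:
g1 = x NAND y = 0 NAND 1 = 1
g2 = g1 XOR y = 1 XOR 1 = 0
g3 = g2 NAND u = 0 NAND 1 = 1
g4 = g3 AND g2 = 1 AND 0 = 0
g5 = g4 OR w = 0 OR 1 = 1
g6 = z NAND g5 = 1 NAND 1 = 0
So g6 = 0 as required.

x=0, y=1, z=1, w=1, u=1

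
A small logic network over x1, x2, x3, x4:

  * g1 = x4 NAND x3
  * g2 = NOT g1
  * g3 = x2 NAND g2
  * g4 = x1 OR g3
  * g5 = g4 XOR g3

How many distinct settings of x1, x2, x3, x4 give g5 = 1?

g5 = g4 XOR g3 must be 1, so g4 and g3 differ.
Enumerating the 16 input combinations, 1 give g5 = 1 and 15 give g5 = 0.

1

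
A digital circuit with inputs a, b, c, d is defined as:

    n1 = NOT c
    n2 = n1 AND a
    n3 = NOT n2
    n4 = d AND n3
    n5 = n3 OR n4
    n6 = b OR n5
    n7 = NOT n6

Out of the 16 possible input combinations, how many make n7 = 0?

n7 = NOT n6 must be 0, so n6 = 1.
n6 = b OR n5 must be 1, so at least one of b, n5 is 1.
Enumerating the 16 input combinations, 14 give n7 = 0 and 2 give n7 = 1.

14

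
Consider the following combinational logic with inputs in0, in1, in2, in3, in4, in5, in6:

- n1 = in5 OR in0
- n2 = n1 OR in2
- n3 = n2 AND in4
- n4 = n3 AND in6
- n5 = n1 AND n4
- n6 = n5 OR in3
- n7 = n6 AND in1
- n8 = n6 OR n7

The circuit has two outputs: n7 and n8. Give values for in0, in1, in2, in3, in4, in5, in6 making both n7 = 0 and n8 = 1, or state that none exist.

Check with in0=1, in1=0, in2=1, in3=1, in4=1, in5=1, in6=0:
n1 = in5 OR in0 = 1 OR 1 = 1
n2 = n1 OR in2 = 1 OR 1 = 1
n3 = n2 AND in4 = 1 AND 1 = 1
n4 = n3 AND in6 = 1 AND 0 = 0
n5 = n1 AND n4 = 1 AND 0 = 0
n6 = n5 OR in3 = 0 OR 1 = 1
n7 = n6 AND in1 = 1 AND 0 = 0
n8 = n6 OR n7 = 1 OR 0 = 1
So n7 = 0 and n8 = 1.

in0=1, in1=0, in2=1, in3=1, in4=1, in5=1, in6=0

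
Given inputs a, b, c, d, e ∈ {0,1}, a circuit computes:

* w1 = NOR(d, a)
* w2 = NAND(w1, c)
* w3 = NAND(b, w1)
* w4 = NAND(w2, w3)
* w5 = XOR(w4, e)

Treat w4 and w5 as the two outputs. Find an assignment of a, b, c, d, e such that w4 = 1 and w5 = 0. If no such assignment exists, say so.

a=0 b=0 c=1 d=0 e=1

Check with a=0 b=0 c=1 d=0 e=1:
w1 = NOR(d, a) = NOR(0, 0) = 1
w2 = NAND(w1, c) = NAND(1, 1) = 0
w3 = NAND(b, w1) = NAND(0, 1) = 1
w4 = NAND(w2, w3) = NAND(0, 1) = 1
w5 = XOR(w4, e) = XOR(1, 1) = 0
So w4 = 1 and w5 = 0.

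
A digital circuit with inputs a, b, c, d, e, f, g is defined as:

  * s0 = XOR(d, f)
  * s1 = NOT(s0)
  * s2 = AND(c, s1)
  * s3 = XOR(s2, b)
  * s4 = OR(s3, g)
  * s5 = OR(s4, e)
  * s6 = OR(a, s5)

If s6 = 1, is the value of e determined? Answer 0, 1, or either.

Both values of e occur among assignments with s6 = 1:
  e=0: a=0, b=0, c=0, d=0, e=0, f=0, g=1
  e=1: a=0, b=0, c=0, d=0, e=1, f=0, g=0

either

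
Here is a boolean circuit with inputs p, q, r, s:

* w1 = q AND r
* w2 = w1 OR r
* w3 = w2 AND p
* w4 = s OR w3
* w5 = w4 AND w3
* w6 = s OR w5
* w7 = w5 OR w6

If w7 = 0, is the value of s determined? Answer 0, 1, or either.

0

w7 = w5 OR w6 must be 0, so both w5 = 0 and w6 = 0.
w5 = w4 AND w3 must be 0, so at least one of w4, w3 is 0.
Every assignment with w7 = 0 has s = 0; there are 6 such assignment(s).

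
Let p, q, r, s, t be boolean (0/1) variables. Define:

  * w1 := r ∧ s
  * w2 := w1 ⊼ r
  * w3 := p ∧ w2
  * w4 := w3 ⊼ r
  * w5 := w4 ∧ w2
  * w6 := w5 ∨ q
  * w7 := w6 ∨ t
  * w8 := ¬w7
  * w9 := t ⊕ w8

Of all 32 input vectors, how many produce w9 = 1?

w9 = t ⊕ w8 must be 1, so t and w8 differ.
Enumerating the 32 input combinations, 19 give w9 = 1 and 13 give w9 = 0.

19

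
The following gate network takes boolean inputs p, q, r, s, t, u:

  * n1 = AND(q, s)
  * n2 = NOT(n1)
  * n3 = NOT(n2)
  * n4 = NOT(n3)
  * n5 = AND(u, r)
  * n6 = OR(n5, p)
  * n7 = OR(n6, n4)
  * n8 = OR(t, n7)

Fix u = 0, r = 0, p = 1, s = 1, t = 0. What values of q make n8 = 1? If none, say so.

Check with u = 0, r = 0, p = 1, s = 1, t = 0 and q=0:
n1 = AND(q, s) = AND(0, 1) = 0
n2 = NOT(n1) = NOT 0 = 1
n3 = NOT(n2) = NOT 1 = 0
n4 = NOT(n3) = NOT 0 = 1
n5 = AND(u, r) = AND(0, 0) = 0
n6 = OR(n5, p) = OR(0, 1) = 1
n7 = OR(n6, n4) = OR(1, 1) = 1
n8 = OR(t, n7) = OR(0, 1) = 1
So n8 = 1.

q=0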